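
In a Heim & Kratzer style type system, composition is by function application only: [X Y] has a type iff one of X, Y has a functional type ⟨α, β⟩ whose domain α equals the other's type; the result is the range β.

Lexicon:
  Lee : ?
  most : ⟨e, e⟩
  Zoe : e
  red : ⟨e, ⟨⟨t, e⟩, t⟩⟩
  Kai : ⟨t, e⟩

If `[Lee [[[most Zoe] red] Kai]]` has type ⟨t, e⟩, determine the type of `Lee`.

⟨t, ⟨t, e⟩⟩

[Lee [[[most Zoe] red] Kai]] is required to be ⟨t, e⟩. [[[most Zoe] red] Kai] : t cannot yield ⟨t, e⟩ as functor, so Lee : ⟨t, ⟨t, e⟩⟩.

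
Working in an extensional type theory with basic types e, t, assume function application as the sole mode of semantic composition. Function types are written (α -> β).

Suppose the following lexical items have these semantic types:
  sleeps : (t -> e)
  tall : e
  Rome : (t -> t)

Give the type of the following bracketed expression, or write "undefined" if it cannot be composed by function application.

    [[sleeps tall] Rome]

[sleeps tall]: (t -> e) and e cannot combine by function application — type clash.

undefined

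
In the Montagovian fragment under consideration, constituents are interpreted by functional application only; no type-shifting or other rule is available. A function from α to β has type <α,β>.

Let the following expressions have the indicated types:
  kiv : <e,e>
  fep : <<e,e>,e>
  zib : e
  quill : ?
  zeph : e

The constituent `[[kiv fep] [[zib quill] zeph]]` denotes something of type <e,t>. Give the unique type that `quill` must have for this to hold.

<e,<e,<e,<e,t>>>>

[[kiv fep] [[zib quill] zeph]] must have type <e,t>. The sister [kiv fep] has type e; that is not a function onto <e,t>, so [[zib quill] zeph] must be the functor, of type <e,<e,t>>.
[[zib quill] zeph] must have type <e,<e,t>>. The sister zeph has type e; that is not a function onto <e,<e,t>>, so [zib quill] must be the functor, of type <e,<e,<e,t>>>.
[zib quill] must have type <e,<e,<e,t>>>. The sister zib has type e; that is not a function onto <e,<e,<e,t>>>, so quill must be the functor, of type <e,<e,<e,<e,t>>>>.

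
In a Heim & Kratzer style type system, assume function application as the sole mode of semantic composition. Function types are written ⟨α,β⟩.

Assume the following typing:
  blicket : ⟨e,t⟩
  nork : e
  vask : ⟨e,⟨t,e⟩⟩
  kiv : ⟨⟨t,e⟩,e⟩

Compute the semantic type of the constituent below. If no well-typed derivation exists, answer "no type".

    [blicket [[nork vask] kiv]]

[nork vask]: ⟨e,⟨t,e⟩⟩ applied to e yields ⟨t,e⟩.
[[nork vask] kiv]: ⟨⟨t,e⟩,e⟩ applied to ⟨t,e⟩ yields e.
[blicket [[nork vask] kiv]]: ⟨e,t⟩ applied to e yields t.

t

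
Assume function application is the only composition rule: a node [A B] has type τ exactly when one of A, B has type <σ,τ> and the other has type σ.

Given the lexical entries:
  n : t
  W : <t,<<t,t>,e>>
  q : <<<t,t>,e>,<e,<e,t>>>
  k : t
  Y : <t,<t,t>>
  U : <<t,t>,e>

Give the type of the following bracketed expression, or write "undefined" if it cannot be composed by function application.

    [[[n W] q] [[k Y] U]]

[n W] — W of type <t,<<t,t>,e>> combines with n of type t: type <<t,t>,e>.
[[n W] q] — q of type <<<t,t>,e>,<e,<e,t>>> combines with [n W] of type <<t,t>,e>: type <e,<e,t>>.
[k Y] — Y of type <t,<t,t>> combines with k of type t: type <t,t>.
[[k Y] U] — U of type <<t,t>,e> combines with [k Y] of type <t,t>: type e.
[[[n W] q] [[k Y] U]] — [[n W] q] of type <e,<e,t>> combines with [[k Y] U] of type e: type <e,t>.

<e,t>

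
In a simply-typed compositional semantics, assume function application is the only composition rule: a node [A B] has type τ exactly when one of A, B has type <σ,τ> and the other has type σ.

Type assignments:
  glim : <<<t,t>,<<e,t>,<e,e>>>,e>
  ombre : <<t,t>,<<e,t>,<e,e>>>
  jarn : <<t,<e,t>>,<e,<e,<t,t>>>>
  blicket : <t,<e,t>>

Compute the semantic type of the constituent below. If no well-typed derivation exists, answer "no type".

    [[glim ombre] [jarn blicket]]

<e,<t,t>>

[glim ombre]: <<<t,t>,<<e,t>,<e,e>>>,e> applied to <<t,t>,<<e,t>,<e,e>>> yields e.
[jarn blicket]: <<t,<e,t>>,<e,<e,<t,t>>>> applied to <t,<e,t>> yields <e,<e,<t,t>>>.
[[glim ombre] [jarn blicket]]: <e,<e,<t,t>>> applied to e yields <e,<t,t>>.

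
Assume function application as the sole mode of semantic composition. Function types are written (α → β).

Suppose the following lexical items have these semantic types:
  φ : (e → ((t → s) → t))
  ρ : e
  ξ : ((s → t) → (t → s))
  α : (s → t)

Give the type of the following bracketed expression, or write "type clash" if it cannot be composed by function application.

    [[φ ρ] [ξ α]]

t

[φ ρ]: functor φ : (e → ((t → s) → t)), argument ρ : e; result ((t → s) → t).
[ξ α]: functor ξ : ((s → t) → (t → s)), argument α : (s → t); result (t → s).
[[φ ρ] [ξ α]]: functor [φ ρ] : ((t → s) → t), argument [ξ α] : (t → s); result t.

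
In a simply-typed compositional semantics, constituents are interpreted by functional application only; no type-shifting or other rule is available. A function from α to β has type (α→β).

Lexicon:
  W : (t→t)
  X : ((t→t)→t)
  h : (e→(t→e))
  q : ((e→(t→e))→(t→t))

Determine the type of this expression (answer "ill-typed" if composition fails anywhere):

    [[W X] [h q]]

t

[W X]: functor X : ((t→t)→t), argument W : (t→t); result t.
[h q]: functor q : ((e→(t→e))→(t→t)), argument h : (e→(t→e)); result (t→t).
[[W X] [h q]]: functor [h q] : (t→t), argument [W X] : t; result t.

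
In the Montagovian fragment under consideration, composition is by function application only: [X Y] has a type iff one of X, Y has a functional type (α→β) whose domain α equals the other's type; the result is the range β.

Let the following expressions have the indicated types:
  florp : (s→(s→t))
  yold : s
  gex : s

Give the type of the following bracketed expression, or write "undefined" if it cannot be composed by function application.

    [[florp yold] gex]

t

[florp yold]: functor florp : (s→(s→t)), argument yold : s; result (s→t).
[[florp yold] gex]: functor [florp yold] : (s→t), argument gex : s; result t.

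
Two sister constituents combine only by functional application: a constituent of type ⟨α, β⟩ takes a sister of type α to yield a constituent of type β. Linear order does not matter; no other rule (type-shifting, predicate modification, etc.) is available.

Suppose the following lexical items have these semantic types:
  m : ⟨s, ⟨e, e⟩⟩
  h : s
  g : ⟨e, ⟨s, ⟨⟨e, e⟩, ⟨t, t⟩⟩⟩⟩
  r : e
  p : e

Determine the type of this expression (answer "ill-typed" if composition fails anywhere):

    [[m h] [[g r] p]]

[m h] — m of type ⟨s, ⟨e, e⟩⟩ combines with h of type s: type ⟨e, e⟩.
[g r] — g of type ⟨e, ⟨s, ⟨⟨e, e⟩, ⟨t, t⟩⟩⟩⟩ combines with r of type e: type ⟨s, ⟨⟨e, e⟩, ⟨t, t⟩⟩⟩.
[[g r] p]: ⟨s, ⟨⟨e, e⟩, ⟨t, t⟩⟩⟩ with e — neither is a function whose domain matches the other; composition fails here.

ill-typed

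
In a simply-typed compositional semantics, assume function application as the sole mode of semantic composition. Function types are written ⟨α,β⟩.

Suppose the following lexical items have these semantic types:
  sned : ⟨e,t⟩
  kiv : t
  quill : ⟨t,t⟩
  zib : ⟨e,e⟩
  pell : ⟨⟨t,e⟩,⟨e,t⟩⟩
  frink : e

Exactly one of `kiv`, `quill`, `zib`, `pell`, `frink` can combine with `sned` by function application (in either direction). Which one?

kiv : t — does not combine with sned.
quill : ⟨t,t⟩ — does not combine with sned.
zib : ⟨e,e⟩ — does not combine with sned.
pell : ⟨⟨t,e⟩,⟨e,t⟩⟩ — does not combine with sned.
frink — combines: sned : ⟨e,t⟩ takes frink : e as argument, giving t.

frink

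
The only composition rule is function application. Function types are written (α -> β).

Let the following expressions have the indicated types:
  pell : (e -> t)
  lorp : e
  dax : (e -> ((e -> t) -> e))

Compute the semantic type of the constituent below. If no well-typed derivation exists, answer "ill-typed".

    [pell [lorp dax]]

[lorp dax] — dax of type (e -> ((e -> t) -> e)) combines with lorp of type e: type ((e -> t) -> e).
[pell [lorp dax]] — [lorp dax] of type ((e -> t) -> e) combines with pell of type (e -> t): type e.

e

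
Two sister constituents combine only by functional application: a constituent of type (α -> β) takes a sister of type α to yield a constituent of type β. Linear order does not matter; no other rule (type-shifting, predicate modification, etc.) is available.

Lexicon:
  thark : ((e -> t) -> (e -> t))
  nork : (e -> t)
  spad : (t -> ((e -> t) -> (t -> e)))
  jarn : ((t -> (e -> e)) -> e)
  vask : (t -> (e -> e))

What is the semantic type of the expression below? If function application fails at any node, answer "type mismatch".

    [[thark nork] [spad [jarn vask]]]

[thark nork]: functor thark : ((e -> t) -> (e -> t)), argument nork : (e -> t); result (e -> t).
[jarn vask]: functor jarn : ((t -> (e -> e)) -> e), argument vask : (t -> (e -> e)); result e.
[spad [jarn vask]]: (t -> ((e -> t) -> (t -> e))) with e — neither is a function whose domain matches the other; composition fails here.

type mismatch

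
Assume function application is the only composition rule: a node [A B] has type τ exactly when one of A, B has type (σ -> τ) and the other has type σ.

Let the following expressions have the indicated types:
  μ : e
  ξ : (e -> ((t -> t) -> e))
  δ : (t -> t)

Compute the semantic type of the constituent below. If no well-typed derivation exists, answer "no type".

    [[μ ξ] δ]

[μ ξ]: (e -> ((t -> t) -> e)) applied to e yields ((t -> t) -> e).
[[μ ξ] δ]: ((t -> t) -> e) applied to (t -> t) yields e.

e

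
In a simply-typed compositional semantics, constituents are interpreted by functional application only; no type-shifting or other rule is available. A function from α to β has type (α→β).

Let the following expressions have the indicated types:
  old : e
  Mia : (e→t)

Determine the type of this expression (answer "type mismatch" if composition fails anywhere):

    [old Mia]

[old Mia]: Mia is (e→t), old is e; result t.

t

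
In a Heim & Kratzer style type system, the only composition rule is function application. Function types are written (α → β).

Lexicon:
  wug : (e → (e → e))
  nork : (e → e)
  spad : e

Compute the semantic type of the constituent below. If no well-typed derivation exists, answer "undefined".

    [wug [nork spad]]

[nork spad]: nork is (e → e), spad is e; result e.
[wug [nork spad]]: wug is (e → (e → e)), [nork spad] is e; result (e → e).

(e → e)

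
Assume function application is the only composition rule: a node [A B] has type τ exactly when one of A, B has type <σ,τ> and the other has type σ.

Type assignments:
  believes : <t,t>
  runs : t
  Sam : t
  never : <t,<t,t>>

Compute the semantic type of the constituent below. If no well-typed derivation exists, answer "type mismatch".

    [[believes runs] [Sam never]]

[believes runs]: functor believes : <t,t>, argument runs : t; result t.
[Sam never]: functor never : <t,<t,t>>, argument Sam : t; result <t,t>.
[[believes runs] [Sam never]]: functor [Sam never] : <t,t>, argument [believes runs] : t; result t.

t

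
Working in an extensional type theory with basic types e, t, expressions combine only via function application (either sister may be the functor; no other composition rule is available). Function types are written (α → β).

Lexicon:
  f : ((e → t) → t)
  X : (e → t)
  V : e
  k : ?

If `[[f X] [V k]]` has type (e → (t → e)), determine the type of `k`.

(e → (t → (e → (t → e))))

[[f X] [V k]] is required to be (e → (t → e)). [f X] : t cannot yield (e → (t → e)) as functor, so [V k] : (t → (e → (t → e))).
[V k] is required to be (t → (e → (t → e))). V : e cannot yield (t → (e → (t → e))) as functor, so k : (e → (t → (e → (t → e)))).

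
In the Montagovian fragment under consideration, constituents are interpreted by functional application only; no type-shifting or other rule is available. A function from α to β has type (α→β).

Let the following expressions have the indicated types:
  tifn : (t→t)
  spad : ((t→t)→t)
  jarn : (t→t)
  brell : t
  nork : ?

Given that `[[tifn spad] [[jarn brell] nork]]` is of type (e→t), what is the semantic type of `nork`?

For [[tifn spad] [[jarn brell] nork]] to have type (e→t) with [tifn spad] of type t, [[jarn brell] nork] must be the function: [[jarn brell] nork] : (t→(e→t)).
For [[jarn brell] nork] to have type (t→(e→t)) with [jarn brell] of type t, nork must be the function: nork : (t→(t→(e→t))).

(t→(t→(e→t)))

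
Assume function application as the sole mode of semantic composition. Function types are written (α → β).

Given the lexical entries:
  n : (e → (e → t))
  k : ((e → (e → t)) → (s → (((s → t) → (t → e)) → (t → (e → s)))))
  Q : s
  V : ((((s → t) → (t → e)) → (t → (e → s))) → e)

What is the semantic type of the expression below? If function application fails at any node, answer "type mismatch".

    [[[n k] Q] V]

e

[n k]: k is ((e → (e → t)) → (s → (((s → t) → (t → e)) → (t → (e → s))))), n is (e → (e → t)); result (s → (((s → t) → (t → e)) → (t → (e → s)))).
[[n k] Q]: [n k] is (s → (((s → t) → (t → e)) → (t → (e → s)))), Q is s; result (((s → t) → (t → e)) → (t → (e → s))).
[[[n k] Q] V]: V is ((((s → t) → (t → e)) → (t → (e → s))) → e), [[n k] Q] is (((s → t) → (t → e)) → (t → (e → s))); result e.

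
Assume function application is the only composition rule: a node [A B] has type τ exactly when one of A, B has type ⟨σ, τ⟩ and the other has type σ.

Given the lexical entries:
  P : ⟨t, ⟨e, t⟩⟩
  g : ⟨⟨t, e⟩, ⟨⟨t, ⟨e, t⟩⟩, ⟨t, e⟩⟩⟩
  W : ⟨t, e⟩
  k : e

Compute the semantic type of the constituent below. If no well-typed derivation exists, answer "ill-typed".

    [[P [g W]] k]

[g W] — g of type ⟨⟨t, e⟩, ⟨⟨t, ⟨e, t⟩⟩, ⟨t, e⟩⟩⟩ combines with W of type ⟨t, e⟩: type ⟨⟨t, ⟨e, t⟩⟩, ⟨t, e⟩⟩.
[P [g W]] — [g W] of type ⟨⟨t, ⟨e, t⟩⟩, ⟨t, e⟩⟩ combines with P of type ⟨t, ⟨e, t⟩⟩: type ⟨t, e⟩.
[[P [g W]] k]: ⟨t, e⟩ with e — neither is a function whose domain matches the other; composition fails here.

ill-typed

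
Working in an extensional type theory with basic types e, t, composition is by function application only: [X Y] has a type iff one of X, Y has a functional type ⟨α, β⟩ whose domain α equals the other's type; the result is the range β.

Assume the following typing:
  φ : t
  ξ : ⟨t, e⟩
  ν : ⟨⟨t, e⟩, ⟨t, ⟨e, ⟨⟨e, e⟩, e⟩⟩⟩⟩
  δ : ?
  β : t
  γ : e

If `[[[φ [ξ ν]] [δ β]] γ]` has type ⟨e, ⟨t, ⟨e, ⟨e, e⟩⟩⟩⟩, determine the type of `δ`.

For [[[φ [ξ ν]] [δ β]] γ] to have type ⟨e, ⟨t, ⟨e, ⟨e, e⟩⟩⟩⟩ with γ of type e, [[φ [ξ ν]] [δ β]] must be the function: [[φ [ξ ν]] [δ β]] : ⟨e, ⟨e, ⟨t, ⟨e, ⟨e, e⟩⟩⟩⟩⟩.
For [[φ [ξ ν]] [δ β]] to have type ⟨e, ⟨e, ⟨t, ⟨e, ⟨e, e⟩⟩⟩⟩⟩ with [φ [ξ ν]] of type ⟨e, ⟨⟨e, e⟩, e⟩⟩, [δ β] must be the function: [δ β] : ⟨⟨e, ⟨⟨e, e⟩, e⟩⟩, ⟨e, ⟨e, ⟨t, ⟨e, ⟨e, e⟩⟩⟩⟩⟩⟩.
For [δ β] to have type ⟨⟨e, ⟨⟨e, e⟩, e⟩⟩, ⟨e, ⟨e, ⟨t, ⟨e, ⟨e, e⟩⟩⟩⟩⟩⟩ with β of type t, δ must be the function: δ : ⟨t, ⟨⟨e, ⟨⟨e, e⟩, e⟩⟩, ⟨e, ⟨e, ⟨t, ⟨e, ⟨e, e⟩⟩⟩⟩⟩⟩⟩.

⟨t, ⟨⟨e, ⟨⟨e, e⟩, e⟩⟩, ⟨e, ⟨e, ⟨t, ⟨e, ⟨e, e⟩⟩⟩⟩⟩⟩⟩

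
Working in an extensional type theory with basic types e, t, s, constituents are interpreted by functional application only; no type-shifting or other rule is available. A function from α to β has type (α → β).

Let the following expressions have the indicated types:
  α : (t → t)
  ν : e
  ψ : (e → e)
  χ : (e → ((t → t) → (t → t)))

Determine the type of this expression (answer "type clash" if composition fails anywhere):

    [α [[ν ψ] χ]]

(t → t)

At [ν ψ], ψ : (e → e) takes ν : e, giving e.
At [[ν ψ] χ], χ : (e → ((t → t) → (t → t))) takes [ν ψ] : e, giving ((t → t) → (t → t)).
At [α [[ν ψ] χ]], [[ν ψ] χ] : ((t → t) → (t → t)) takes α : (t → t), giving (t → t).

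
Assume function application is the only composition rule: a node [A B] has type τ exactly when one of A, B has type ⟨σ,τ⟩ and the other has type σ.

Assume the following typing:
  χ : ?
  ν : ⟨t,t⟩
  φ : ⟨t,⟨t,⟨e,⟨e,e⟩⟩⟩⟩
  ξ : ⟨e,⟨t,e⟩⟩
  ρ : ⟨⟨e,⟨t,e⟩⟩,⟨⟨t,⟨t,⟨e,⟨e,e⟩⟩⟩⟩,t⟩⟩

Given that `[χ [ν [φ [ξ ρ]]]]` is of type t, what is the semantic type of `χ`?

At [χ [ν [φ [ξ ρ]]]] (required: t): [ν [φ [ξ ρ]]] is t, which is not a function with range t; hence χ is the functor — type ⟨t,t⟩.

⟨t,t⟩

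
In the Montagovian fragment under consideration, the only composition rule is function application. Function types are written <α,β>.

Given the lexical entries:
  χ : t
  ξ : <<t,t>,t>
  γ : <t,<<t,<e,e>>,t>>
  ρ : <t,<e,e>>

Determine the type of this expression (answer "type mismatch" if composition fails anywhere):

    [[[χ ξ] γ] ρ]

[χ ξ]: t with <<t,t>,t> — neither is a function whose domain matches the other; composition fails here.

type mismatch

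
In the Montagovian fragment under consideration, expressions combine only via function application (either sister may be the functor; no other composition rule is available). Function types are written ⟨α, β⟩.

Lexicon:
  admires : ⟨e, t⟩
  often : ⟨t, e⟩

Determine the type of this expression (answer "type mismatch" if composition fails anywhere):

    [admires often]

[admires often]: ⟨e, t⟩ and ⟨t, e⟩ cannot combine by function application — type clash.

type mismatch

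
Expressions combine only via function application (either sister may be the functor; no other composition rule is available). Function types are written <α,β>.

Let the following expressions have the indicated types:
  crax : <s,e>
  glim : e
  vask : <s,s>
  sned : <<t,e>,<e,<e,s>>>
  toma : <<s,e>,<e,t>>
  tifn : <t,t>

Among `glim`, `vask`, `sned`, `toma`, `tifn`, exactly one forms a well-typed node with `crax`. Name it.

toma

glim : e — no; crax wants s, and glim wants nothing (atomic).
vask : <s,s> — no; crax wants s, and vask wants s.
sned : <<t,e>,<e,<e,s>>> — no; crax wants s, and sned wants <t,e>.
toma — combines: toma : <<s,e>,<e,t>> takes crax : <s,e> as argument, giving <e,t>.
tifn : <t,t> — no; crax wants s, and tifn wants t.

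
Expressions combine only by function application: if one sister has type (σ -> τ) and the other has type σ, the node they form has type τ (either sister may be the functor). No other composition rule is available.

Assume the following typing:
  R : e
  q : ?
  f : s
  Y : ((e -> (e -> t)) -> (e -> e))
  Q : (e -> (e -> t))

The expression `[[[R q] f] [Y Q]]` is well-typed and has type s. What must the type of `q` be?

(e -> (s -> ((e -> e) -> s)))

At [[[R q] f] [Y Q]] (required: s): [Y Q] is (e -> e), which is not a function with range s; hence [[R q] f] is the functor — type ((e -> e) -> s).
At [[R q] f] (required: ((e -> e) -> s)): f is s, which is not a function with range ((e -> e) -> s); hence [R q] is the functor — type (s -> ((e -> e) -> s)).
At [R q] (required: (s -> ((e -> e) -> s))): R is e, which is not a function with range (s -> ((e -> e) -> s)); hence q is the functor — type (e -> (s -> ((e -> e) -> s))).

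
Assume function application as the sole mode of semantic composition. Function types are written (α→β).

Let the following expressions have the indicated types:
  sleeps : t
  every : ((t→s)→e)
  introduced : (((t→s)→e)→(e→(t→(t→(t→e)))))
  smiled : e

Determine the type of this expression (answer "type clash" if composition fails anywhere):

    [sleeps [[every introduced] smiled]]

(t→(t→e))

[every introduced]: (((t→s)→e)→(e→(t→(t→(t→e))))) applied to ((t→s)→e) yields (e→(t→(t→(t→e)))).
[[every introduced] smiled]: (e→(t→(t→(t→e)))) applied to e yields (t→(t→(t→e))).
[sleeps [[every introduced] smiled]]: (t→(t→(t→e))) applied to t yields (t→(t→e)).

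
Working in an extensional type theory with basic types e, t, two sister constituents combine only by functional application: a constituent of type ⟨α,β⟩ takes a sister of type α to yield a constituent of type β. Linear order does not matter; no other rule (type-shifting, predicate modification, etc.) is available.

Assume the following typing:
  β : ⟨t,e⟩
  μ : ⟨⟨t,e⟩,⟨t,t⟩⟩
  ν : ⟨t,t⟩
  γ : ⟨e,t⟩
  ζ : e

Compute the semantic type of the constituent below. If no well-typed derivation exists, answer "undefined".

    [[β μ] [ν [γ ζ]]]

[β μ]: ⟨⟨t,e⟩,⟨t,t⟩⟩ applied to ⟨t,e⟩ yields ⟨t,t⟩.
[γ ζ]: ⟨e,t⟩ applied to e yields t.
[ν [γ ζ]]: ⟨t,t⟩ applied to t yields t.
[[β μ] [ν [γ ζ]]]: ⟨t,t⟩ applied to t yields t.

t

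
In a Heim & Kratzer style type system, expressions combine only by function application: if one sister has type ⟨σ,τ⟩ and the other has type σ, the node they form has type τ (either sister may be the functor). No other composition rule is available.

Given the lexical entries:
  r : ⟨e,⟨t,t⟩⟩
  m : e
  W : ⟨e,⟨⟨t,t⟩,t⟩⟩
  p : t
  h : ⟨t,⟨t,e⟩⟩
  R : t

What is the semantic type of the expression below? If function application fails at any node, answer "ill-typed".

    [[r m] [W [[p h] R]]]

At [r m], r : ⟨e,⟨t,t⟩⟩ takes m : e, giving ⟨t,t⟩.
At [p h], h : ⟨t,⟨t,e⟩⟩ takes p : t, giving ⟨t,e⟩.
At [[p h] R], [p h] : ⟨t,e⟩ takes R : t, giving e.
At [W [[p h] R]], W : ⟨e,⟨⟨t,t⟩,t⟩⟩ takes [[p h] R] : e, giving ⟨⟨t,t⟩,t⟩.
At [[r m] [W [[p h] R]]], [W [[p h] R]] : ⟨⟨t,t⟩,t⟩ takes [r m] : ⟨t,t⟩, giving t.

t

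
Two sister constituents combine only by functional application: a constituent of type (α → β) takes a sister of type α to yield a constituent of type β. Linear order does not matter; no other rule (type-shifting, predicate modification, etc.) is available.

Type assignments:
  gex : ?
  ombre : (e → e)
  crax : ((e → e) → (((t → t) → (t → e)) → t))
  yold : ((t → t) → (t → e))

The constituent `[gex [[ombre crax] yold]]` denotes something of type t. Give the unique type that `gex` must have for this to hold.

(t → t)

[gex [[ombre crax] yold]] must have type t. The sister [[ombre crax] yold] has type t; that is not a function onto t, so gex must be the functor, of type (t → t).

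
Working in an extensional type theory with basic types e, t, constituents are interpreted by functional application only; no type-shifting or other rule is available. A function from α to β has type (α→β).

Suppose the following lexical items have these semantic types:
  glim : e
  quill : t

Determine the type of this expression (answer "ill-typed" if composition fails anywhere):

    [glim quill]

ill-typed

[glim quill]: e with t — neither is a function whose domain matches the other; composition fails here.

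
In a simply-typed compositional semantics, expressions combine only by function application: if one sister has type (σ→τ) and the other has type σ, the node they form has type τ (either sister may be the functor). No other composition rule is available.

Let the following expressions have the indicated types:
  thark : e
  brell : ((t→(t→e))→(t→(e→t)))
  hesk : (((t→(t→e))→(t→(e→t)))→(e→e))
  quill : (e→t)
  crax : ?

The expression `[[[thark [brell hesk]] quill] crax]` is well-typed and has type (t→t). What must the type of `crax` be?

For [[[thark [brell hesk]] quill] crax] to have type (t→t) with [[thark [brell hesk]] quill] of type t, crax must be the function: crax : (t→(t→t)).

(t→(t→t))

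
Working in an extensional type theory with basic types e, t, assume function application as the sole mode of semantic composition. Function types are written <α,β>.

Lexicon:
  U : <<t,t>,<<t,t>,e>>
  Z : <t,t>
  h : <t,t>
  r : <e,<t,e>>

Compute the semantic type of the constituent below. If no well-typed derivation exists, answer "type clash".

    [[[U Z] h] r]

<t,e>

[U Z] — U of type <<t,t>,<<t,t>,e>> combines with Z of type <t,t>: type <<t,t>,e>.
[[U Z] h] — [U Z] of type <<t,t>,e> combines with h of type <t,t>: type e.
[[[U Z] h] r] — r of type <e,<t,e>> combines with [[U Z] h] of type e: type <t,e>.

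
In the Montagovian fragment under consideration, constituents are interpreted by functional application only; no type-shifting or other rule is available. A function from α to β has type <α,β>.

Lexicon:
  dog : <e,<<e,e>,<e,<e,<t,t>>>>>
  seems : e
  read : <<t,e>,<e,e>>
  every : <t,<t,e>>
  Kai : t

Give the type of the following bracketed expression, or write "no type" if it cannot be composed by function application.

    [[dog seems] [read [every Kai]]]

<e,<e,<t,t>>>

[dog seems]: <e,<<e,e>,<e,<e,<t,t>>>>> applied to e yields <<e,e>,<e,<e,<t,t>>>>.
[every Kai]: <t,<t,e>> applied to t yields <t,e>.
[read [every Kai]]: <<t,e>,<e,e>> applied to <t,e> yields <e,e>.
[[dog seems] [read [every Kai]]]: <<e,e>,<e,<e,<t,t>>>> applied to <e,e> yields <e,<e,<t,t>>>.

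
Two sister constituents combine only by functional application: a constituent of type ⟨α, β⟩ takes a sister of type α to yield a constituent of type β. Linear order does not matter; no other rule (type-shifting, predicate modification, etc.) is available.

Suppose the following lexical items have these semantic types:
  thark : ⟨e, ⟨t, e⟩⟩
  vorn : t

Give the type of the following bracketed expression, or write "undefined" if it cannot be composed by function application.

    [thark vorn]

undefined

[thark vorn]: ⟨e, ⟨t, e⟩⟩ and t cannot combine by function application — type clash.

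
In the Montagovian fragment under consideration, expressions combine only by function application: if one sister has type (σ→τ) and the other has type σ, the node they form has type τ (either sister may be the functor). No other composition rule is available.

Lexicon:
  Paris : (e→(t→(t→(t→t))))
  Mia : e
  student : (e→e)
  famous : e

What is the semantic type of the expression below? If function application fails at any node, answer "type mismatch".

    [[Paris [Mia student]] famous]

type mismatch

[Mia student]: functor student : (e→e), argument Mia : e; result e.
[Paris [Mia student]]: functor Paris : (e→(t→(t→(t→t)))), argument [Mia student] : e; result (t→(t→(t→t))).
[[Paris [Mia student]] famous]: (t→(t→(t→t))) with e — neither is a function whose domain matches the other; composition fails here.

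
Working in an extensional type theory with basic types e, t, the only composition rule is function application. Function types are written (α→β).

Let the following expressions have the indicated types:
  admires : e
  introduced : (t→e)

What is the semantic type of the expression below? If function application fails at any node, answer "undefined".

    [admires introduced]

At [admires introduced]: neither e nor (t→e) can take the other as argument; the node is ill-typed.

undefined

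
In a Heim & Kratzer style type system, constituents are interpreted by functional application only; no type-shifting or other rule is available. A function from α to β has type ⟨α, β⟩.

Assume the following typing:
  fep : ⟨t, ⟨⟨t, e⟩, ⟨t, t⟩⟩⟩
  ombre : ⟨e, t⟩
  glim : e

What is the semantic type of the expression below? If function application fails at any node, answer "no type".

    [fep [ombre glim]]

[ombre glim] — ombre of type ⟨e, t⟩ combines with glim of type e: type t.
[fep [ombre glim]] — fep of type ⟨t, ⟨⟨t, e⟩, ⟨t, t⟩⟩⟩ combines with [ombre glim] of type t: type ⟨⟨t, e⟩, ⟨t, t⟩⟩.

⟨⟨t, e⟩, ⟨t, t⟩⟩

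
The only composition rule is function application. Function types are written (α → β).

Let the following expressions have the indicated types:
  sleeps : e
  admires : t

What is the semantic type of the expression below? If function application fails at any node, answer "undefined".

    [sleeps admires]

undefined

[sleeps admires]: e and t cannot combine by function application — type clash.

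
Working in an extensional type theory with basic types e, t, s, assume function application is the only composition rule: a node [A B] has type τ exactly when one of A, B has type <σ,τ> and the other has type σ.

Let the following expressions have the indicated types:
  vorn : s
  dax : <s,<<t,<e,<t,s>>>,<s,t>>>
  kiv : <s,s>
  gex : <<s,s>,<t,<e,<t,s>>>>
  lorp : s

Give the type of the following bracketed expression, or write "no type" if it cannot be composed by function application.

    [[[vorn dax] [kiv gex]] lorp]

[vorn dax]: <s,<<t,<e,<t,s>>>,<s,t>>> applied to s yields <<t,<e,<t,s>>>,<s,t>>.
[kiv gex]: <<s,s>,<t,<e,<t,s>>>> applied to <s,s> yields <t,<e,<t,s>>>.
[[vorn dax] [kiv gex]]: <<t,<e,<t,s>>>,<s,t>> applied to <t,<e,<t,s>>> yields <s,t>.
[[[vorn dax] [kiv gex]] lorp]: <s,t> applied to s yields t.

t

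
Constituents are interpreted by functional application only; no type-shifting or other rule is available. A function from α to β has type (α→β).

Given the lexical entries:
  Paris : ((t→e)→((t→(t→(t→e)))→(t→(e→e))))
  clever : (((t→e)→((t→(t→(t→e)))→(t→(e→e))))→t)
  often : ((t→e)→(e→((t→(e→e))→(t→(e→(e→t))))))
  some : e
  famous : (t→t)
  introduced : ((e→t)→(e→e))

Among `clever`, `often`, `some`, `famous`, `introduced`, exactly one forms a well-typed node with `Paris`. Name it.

clever — combines: clever : (((t→e)→((t→(t→(t→e)))→(t→(e→e))))→t) takes Paris : ((t→e)→((t→(t→(t→e)))→(t→(e→e)))) as argument, giving t.
often : ((t→e)→(e→((t→(e→e))→(t→(e→(e→t)))))) — no; Paris wants (t→e), and often wants (t→e).
some : e — no; Paris wants (t→e), and some wants nothing (atomic).
famous : (t→t) — no; Paris wants (t→e), and famous wants t.
introduced : ((e→t)→(e→e)) — no; Paris wants (t→e), and introduced wants (e→t).

clever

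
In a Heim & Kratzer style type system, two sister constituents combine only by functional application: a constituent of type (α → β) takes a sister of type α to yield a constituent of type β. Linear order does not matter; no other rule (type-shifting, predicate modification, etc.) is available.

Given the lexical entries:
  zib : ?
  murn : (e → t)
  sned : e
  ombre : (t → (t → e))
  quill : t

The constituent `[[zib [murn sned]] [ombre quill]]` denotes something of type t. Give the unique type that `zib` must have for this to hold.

(t → ((t → e) → t))

At [[zib [murn sned]] [ombre quill]] (required: t): [ombre quill] is (t → e), which is not a function with range t; hence [zib [murn sned]] is the functor — type ((t → e) → t).
At [zib [murn sned]] (required: ((t → e) → t)): [murn sned] is t, which is not a function with range ((t → e) → t); hence zib is the functor — type (t → ((t → e) → t)).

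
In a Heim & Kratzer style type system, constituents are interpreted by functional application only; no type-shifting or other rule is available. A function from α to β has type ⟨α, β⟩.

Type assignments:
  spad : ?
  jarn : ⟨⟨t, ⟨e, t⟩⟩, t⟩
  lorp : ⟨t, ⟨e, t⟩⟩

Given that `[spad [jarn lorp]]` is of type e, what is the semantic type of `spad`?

⟨t, e⟩

At [spad [jarn lorp]] (required: e): [jarn lorp] is t, which is not a function with range e; hence spad is the functor — type ⟨t, e⟩.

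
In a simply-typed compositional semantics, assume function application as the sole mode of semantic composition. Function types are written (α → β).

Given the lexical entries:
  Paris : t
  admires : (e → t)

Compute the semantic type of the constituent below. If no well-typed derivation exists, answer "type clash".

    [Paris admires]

[Paris admires]: t and (e → t) cannot combine by function application — type clash.

type clash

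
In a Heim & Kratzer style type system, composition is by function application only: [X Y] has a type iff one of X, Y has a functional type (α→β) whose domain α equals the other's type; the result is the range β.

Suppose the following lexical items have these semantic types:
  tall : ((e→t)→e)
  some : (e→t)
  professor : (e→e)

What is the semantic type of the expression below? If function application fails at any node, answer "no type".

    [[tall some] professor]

e

[tall some]: tall is ((e→t)→e), some is (e→t); result e.
[[tall some] professor]: professor is (e→e), [tall some] is e; result e.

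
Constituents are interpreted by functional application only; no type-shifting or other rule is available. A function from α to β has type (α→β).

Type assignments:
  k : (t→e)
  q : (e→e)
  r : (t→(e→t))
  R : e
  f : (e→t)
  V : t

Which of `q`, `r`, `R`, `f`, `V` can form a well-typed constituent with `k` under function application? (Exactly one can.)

V

q : (e→e) — does not combine with k.
r : (t→(e→t)) — does not combine with k.
R : e — does not combine with k.
f : (e→t) — does not combine with k.
V — combines: k : (t→e) takes V : t as argument, giving e.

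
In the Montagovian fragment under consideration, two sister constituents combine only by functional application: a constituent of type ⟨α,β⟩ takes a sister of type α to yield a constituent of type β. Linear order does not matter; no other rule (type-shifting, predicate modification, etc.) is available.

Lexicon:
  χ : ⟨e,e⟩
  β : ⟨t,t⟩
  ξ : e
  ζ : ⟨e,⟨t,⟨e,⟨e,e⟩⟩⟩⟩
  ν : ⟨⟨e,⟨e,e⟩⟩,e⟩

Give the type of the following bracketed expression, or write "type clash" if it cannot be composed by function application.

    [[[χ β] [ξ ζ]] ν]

type clash

[χ β]: ⟨e,e⟩ with ⟨t,t⟩ — neither is a function whose domain matches the other; composition fails here.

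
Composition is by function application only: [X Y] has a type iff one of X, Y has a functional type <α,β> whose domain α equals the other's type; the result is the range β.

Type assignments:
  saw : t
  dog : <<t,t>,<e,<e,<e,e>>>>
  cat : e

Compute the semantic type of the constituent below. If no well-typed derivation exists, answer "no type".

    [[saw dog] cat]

no type

[saw dog]: t with <<t,t>,<e,<e,<e,e>>>> — neither is a function whose domain matches the other; composition fails here.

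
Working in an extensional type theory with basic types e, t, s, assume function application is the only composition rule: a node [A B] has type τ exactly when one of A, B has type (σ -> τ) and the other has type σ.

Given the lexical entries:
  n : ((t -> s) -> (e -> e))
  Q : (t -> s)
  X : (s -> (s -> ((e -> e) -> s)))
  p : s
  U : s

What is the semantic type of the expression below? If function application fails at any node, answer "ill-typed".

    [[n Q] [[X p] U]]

s

[n Q]: ((t -> s) -> (e -> e)) applied to (t -> s) yields (e -> e).
[X p]: (s -> (s -> ((e -> e) -> s))) applied to s yields (s -> ((e -> e) -> s)).
[[X p] U]: (s -> ((e -> e) -> s)) applied to s yields ((e -> e) -> s).
[[n Q] [[X p] U]]: ((e -> e) -> s) applied to (e -> e) yields s.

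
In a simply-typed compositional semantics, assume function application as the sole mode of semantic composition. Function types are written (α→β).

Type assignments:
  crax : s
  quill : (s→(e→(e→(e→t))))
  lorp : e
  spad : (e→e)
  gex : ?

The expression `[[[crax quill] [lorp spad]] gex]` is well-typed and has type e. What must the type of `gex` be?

((e→(e→t))→e)

At [[[crax quill] [lorp spad]] gex] (required: e): [[crax quill] [lorp spad]] is (e→(e→t)), which is not a function with range e; hence gex is the functor — type ((e→(e→t))→e).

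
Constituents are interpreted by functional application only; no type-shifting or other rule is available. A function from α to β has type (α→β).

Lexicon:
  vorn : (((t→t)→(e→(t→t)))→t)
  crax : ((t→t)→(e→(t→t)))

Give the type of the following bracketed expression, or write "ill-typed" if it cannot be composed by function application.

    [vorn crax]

t

[vorn crax] — vorn of type (((t→t)→(e→(t→t)))→t) combines with crax of type ((t→t)→(e→(t→t))): type t.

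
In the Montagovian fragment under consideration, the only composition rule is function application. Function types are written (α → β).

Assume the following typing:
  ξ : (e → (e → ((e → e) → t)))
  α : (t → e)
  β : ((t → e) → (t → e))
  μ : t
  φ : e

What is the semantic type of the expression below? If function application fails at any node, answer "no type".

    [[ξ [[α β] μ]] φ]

At [α β], β : ((t → e) → (t → e)) takes α : (t → e), giving (t → e).
At [[α β] μ], [α β] : (t → e) takes μ : t, giving e.
At [ξ [[α β] μ]], ξ : (e → (e → ((e → e) → t))) takes [[α β] μ] : e, giving (e → ((e → e) → t)).
At [[ξ [[α β] μ]] φ], [ξ [[α β] μ]] : (e → ((e → e) → t)) takes φ : e, giving ((e → e) → t).

((e → e) → t)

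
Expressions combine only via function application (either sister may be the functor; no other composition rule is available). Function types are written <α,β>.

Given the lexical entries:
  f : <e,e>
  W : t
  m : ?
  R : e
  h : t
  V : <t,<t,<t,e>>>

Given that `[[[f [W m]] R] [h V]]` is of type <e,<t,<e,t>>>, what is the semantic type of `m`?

<t,<<e,e>,<e,<<t,<t,e>>,<e,<t,<e,t>>>>>>>

At [[[f [W m]] R] [h V]] (required: <e,<t,<e,t>>>): [h V] is <t,<t,e>>, which is not a function with range <e,<t,<e,t>>>; hence [[f [W m]] R] is the functor — type <<t,<t,e>>,<e,<t,<e,t>>>>.
At [[f [W m]] R] (required: <<t,<t,e>>,<e,<t,<e,t>>>>): R is e, which is not a function with range <<t,<t,e>>,<e,<t,<e,t>>>>; hence [f [W m]] is the functor — type <e,<<t,<t,e>>,<e,<t,<e,t>>>>>.
At [f [W m]] (required: <e,<<t,<t,e>>,<e,<t,<e,t>>>>>): f is <e,e>, which is not a function with range <e,<<t,<t,e>>,<e,<t,<e,t>>>>>; hence [W m] is the functor — type <<e,e>,<e,<<t,<t,e>>,<e,<t,<e,t>>>>>>.
At [W m] (required: <<e,e>,<e,<<t,<t,e>>,<e,<t,<e,t>>>>>>): W is t, which is not a function with range <<e,e>,<e,<<t,<t,e>>,<e,<t,<e,t>>>>>>; hence m is the functor — type <t,<<e,e>,<e,<<t,<t,e>>,<e,<t,<e,t>>>>>>>.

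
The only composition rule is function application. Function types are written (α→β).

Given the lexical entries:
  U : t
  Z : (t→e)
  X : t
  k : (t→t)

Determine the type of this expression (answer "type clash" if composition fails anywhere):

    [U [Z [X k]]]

[X k] — k of type (t→t) combines with X of type t: type t.
[Z [X k]] — Z of type (t→e) combines with [X k] of type t: type e.
At [U [Z [X k]]]: neither t nor e can take the other as argument; the node is ill-typed.

type clash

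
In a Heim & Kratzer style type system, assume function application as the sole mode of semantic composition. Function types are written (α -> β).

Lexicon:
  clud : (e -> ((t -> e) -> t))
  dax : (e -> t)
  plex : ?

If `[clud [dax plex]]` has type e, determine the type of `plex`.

((e -> t) -> ((e -> ((t -> e) -> t)) -> e))

[clud [dax plex]] must have type e. The sister clud has type (e -> ((t -> e) -> t)); that is not a function onto e, so [dax plex] must be the functor, of type ((e -> ((t -> e) -> t)) -> e).
[dax plex] must have type ((e -> ((t -> e) -> t)) -> e). The sister dax has type (e -> t); that is not a function onto ((e -> ((t -> e) -> t)) -> e), so plex must be the functor, of type ((e -> t) -> ((e -> ((t -> e) -> t)) -> e)).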